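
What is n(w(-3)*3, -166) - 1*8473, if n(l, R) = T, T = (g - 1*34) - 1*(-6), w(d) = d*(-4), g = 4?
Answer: -8497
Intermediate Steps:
w(d) = -4*d
T = -24 (T = (4 - 1*34) - 1*(-6) = (4 - 34) + 6 = -30 + 6 = -24)
n(l, R) = -24
n(w(-3)*3, -166) - 1*8473 = -24 - 1*8473 = -24 - 8473 = -8497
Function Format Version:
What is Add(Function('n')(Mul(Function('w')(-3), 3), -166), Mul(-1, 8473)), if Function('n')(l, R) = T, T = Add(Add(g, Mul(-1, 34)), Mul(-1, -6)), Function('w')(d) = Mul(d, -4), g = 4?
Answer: -8497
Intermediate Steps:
Function('w')(d) = Mul(-4, d)
T = -24 (T = Add(Add(4, Mul(-1, 34)), Mul(-1, -6)) = Add(Add(4, -34), 6) = Add(-30, 6) = -24)
Function('n')(l, R) = -24
Add(Function('n')(Mul(Function('w')(-3), 3), -166), Mul(-1, 8473)) = Add(-24, Mul(-1, 8473)) = Add(-24, -8473) = -8497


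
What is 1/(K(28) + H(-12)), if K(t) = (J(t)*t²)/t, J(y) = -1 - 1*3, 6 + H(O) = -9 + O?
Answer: -1/139 ≈ -0.0071942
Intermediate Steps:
H(O) = -15 + O (H(O) = -6 + (-9 + O) = -15 + O)
J(y) = -4 (J(y) = -1 - 3 = -4)
K(t) = -4*t (K(t) = (-4*t²)/t = -4*t)
1/(K(28) + H(-12)) = 1/(-4*28 + (-15 - 12)) = 1/(-112 - 27) = 1/(-139) = -1/139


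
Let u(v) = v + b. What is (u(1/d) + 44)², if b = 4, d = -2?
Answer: 9025/4 ≈ 2256.3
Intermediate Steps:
u(v) = 4 + v (u(v) = v + 4 = 4 + v)
(u(1/d) + 44)² = ((4 + 1/(-2)) + 44)² = ((4 - ½) + 44)² = (7/2 + 44)² = (95/2)² = 9025/4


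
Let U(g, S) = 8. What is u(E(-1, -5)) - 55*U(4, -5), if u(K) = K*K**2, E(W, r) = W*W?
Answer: -439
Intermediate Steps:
E(W, r) = W**2
u(K) = K**3
u(E(-1, -5)) - 55*U(4, -5) = ((-1)**2)**3 - 55*8 = 1**3 - 440 = 1 - 440 = -439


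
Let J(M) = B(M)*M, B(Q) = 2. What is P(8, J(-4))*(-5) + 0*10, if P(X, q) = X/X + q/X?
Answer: 0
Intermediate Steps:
J(M) = 2*M
P(X, q) = 1 + q/X
P(8, J(-4))*(-5) + 0*10 = ((8 + 2*(-4))/8)*(-5) + 0*10 = ((8 - 8)/8)*(-5) + 0 = ((1/8)*0)*(-5) + 0 = 0*(-5) + 0 = 0 + 0 = 0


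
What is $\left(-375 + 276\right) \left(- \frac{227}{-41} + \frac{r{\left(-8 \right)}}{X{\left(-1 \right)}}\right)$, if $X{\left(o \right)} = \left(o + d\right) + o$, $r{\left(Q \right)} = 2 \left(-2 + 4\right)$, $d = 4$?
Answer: $- \frac{30591}{41} \approx -746.12$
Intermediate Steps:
$r{\left(Q \right)} = 4$ ($r{\left(Q \right)} = 2 \cdot 2 = 4$)
$X{\left(o \right)} = 4 + 2 o$ ($X{\left(o \right)} = \left(o + 4\right) + o = \left(4 + o\right) + o = 4 + 2 o$)
$\left(-375 + 276\right) \left(- \frac{227}{-41} + \frac{r{\left(-8 \right)}}{X{\left(-1 \right)}}\right) = \left(-375 + 276\right) \left(- \frac{227}{-41} + \frac{4}{4 + 2 \left(-1\right)}\right) = - 99 \left(\left(-227\right) \left(- \frac{1}{41}\right) + \frac{4}{4 - 2}\right) = - 99 \left(\frac{227}{41} + \frac{4}{2}\right) = - 99 \left(\frac{227}{41} + 4 \cdot \frac{1}{2}\right) = - 99 \left(\frac{227}{41} + 2\right) = \left(-99\right) \frac{309}{41} = - \frac{30591}{41}$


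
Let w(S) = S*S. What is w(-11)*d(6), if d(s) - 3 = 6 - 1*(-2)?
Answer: 1331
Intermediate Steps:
d(s) = 11 (d(s) = 3 + (6 - 1*(-2)) = 3 + (6 + 2) = 3 + 8 = 11)
w(S) = S²
w(-11)*d(6) = (-11)²*11 = 121*11 = 1331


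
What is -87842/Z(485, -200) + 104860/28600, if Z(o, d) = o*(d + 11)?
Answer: 121242731/26216190 ≈ 4.6247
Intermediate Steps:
Z(o, d) = o*(11 + d)
-87842/Z(485, -200) + 104860/28600 = -87842*1/(485*(11 - 200)) + 104860/28600 = -87842/(485*(-189)) + 104860*(1/28600) = -87842/(-91665) + 5243/1430 = -87842*(-1/91665) + 5243/1430 = 87842/91665 + 5243/1430 = 121242731/26216190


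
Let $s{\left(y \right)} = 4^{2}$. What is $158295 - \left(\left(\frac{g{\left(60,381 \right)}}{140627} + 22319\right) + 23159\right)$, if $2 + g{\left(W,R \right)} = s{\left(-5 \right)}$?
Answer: $\frac{15865116245}{140627} \approx 1.1282 \cdot 10^{5}$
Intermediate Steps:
$s{\left(y \right)} = 16$
$g{\left(W,R \right)} = 14$ ($g{\left(W,R \right)} = -2 + 16 = 14$)
$158295 - \left(\left(\frac{g{\left(60,381 \right)}}{140627} + 22319\right) + 23159\right) = 158295 - \left(\left(\frac{14}{140627} + 22319\right) + 23159\right) = 158295 - \left(\frac{3138654027}{140627} + 23159\right) = 158295 - \frac{6395434720}{140627} = \frac{15865116245}{140627}$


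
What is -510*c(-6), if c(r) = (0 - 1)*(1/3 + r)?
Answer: -2890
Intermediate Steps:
c(r) = -⅓ - r (c(r) = -(⅓ + r) = -⅓ - r)
-510*c(-6) = -510*(-⅓ - 1*(-6)) = -510*(-⅓ + 6) = -510*17/3 = -2890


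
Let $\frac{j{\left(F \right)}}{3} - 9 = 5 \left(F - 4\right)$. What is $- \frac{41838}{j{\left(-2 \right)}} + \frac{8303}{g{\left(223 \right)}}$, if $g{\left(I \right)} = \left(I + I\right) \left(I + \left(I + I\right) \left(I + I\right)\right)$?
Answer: $\frac{65190948773}{98165046} \approx 664.1$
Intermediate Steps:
$j{\left(F \right)} = -33 + 15 F$ ($j{\left(F \right)} = 27 + 3 \cdot 5 \left(F - 4\right) = 27 + 3 \cdot 5 \left(-4 + F\right) = 27 + 3 \left(-20 + 5 F\right) = 27 + \left(-60 + 15 F\right) = -33 + 15 F$)
$g{\left(I \right)} = 2 I \left(I + 4 I^{2}\right)$ ($g{\left(I \right)} = 2 I \left(I + 2 I 2 I\right) = 2 I \left(I + 4 I^{2}\right)$)
$- \frac{41838}{j{\left(-2 \right)}} + \frac{8303}{g{\left(223 \right)}} = - \frac{41838}{-33 + 15 \left(-2\right)} + \frac{8303}{223^{2} \left(2 + 8 \cdot 223\right)} = - \frac{41838}{-33 - 30} + \frac{8303}{49729 \left(2 + 1784\right)} = - \frac{41838}{-63} + \frac{8303}{49729 \cdot 1786} = \left(-41838\right) \left(- \frac{1}{63}\right) + \frac{8303}{88815994} = \frac{13946}{21} + 8303 \cdot \frac{1}{88815994} = \frac{13946}{21} + \frac{437}{4674526} = \frac{65190948773}{98165046}$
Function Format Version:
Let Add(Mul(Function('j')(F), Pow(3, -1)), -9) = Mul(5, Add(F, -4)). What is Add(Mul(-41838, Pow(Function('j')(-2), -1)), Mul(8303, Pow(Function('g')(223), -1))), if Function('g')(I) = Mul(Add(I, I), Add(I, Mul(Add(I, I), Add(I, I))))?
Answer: Rational(65190948773, 98165046) ≈ 664.10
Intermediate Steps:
Function('j')(F) = Add(-33, Mul(15, F)) (Function('j')(F) = Add(27, Mul(3, Mul(5, Add(F, -4)))) = Add(27, Mul(3, Mul(5, Add(-4, F)))) = Add(27, Mul(3, Add(-20, Mul(5, F)))) = Add(27, Add(-60, Mul(15, F))) = Add(-33, Mul(15, F)))
Function('g')(I) = Mul(2, I, Add(I, Mul(4, Pow(I, 2)))) (Function('g')(I) = Mul(Mul(2, I), Add(I, Mul(Mul(2, I), Mul(2, I)))) = Mul(Mul(2, I), Add(I, Mul(4, Pow(I, 2)))) = Mul(2, I, Add(I, Mul(4, Pow(I, 2)))))
Add(Mul(-41838, Pow(Function('j')(-2), -1)), Mul(8303, Pow(Function('g')(223), -1))) = Add(Mul(-41838, Pow(Add(-33, Mul(15, -2)), -1)), Mul(8303, Pow(Mul(Pow(223, 2), Add(2, Mul(8, 223))), -1))) = Add(Mul(-41838, Pow(Add(-33, -30), -1)), Mul(8303, Pow(Mul(49729, Add(2, 1784)), -1))) = Add(Mul(-41838, Pow(-63, -1)), Mul(8303, Pow(Mul(49729, 1786), -1))) = Add(Mul(-41838, Rational(-1, 63)), Mul(8303, Pow(88815994, -1))) = Add(Rational(13946, 21), Mul(8303, Rational(1, 88815994))) = Add(Rational(13946, 21), Rational(437, 4674526)) = Rational(65190948773, 98165046)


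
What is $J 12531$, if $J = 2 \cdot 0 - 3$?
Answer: $-37593$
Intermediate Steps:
$J = -3$ ($J = 0 - 3 = -3$)
$J 12531 = \left(-3\right) 12531 = -37593$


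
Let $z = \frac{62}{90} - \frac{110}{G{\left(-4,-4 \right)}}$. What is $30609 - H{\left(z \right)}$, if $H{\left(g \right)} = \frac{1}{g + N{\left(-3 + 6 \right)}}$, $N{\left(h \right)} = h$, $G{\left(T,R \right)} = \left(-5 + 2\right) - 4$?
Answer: $\frac{187081893}{6112} \approx 30609.0$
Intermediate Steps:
$G{\left(T,R \right)} = -7$ ($G{\left(T,R \right)} = -3 - 4 = -7$)
$z = \frac{5167}{315}$ ($z = \frac{62}{90} - \frac{110}{-7} = 62 \cdot \frac{1}{90} - - \frac{110}{7} = \frac{31}{45} + \frac{110}{7} = \frac{5167}{315} \approx 16.403$)
$H{\left(g \right)} = \frac{1}{3 + g}$ ($H{\left(g \right)} = \frac{1}{g + \left(-3 + 6\right)} = \frac{1}{g + 3} = \frac{1}{3 + g}$)
$30609 - H{\left(z \right)} = 30609 - \frac{1}{3 + \frac{5167}{315}} = 30609 - \frac{1}{\frac{6112}{315}} = 30609 - \frac{315}{6112} = \frac{187081893}{6112}$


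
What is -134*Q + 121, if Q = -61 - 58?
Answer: 16067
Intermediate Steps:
Q = -119
-134*Q + 121 = -134*(-119) + 121 = 15946 + 121 = 16067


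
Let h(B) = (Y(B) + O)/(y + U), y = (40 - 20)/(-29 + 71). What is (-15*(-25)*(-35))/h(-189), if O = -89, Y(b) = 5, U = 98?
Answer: 323125/21 ≈ 15387.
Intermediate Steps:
y = 10/21 (y = 20/42 = 20*(1/42) = 10/21 ≈ 0.47619)
h(B) = -441/517 (h(B) = (5 - 89)/(10/21 + 98) = -84/2068/21 = -84*21/2068 = -441/517)
(-15*(-25)*(-35))/h(-189) = (-15*(-25)*(-35))/(-441/517) = (375*(-35))*(-517/441) = -13125*(-517/441) = 323125/21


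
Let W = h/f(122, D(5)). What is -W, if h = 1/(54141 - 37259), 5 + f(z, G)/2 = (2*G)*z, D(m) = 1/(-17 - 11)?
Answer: 7/3241344 ≈ 2.1596e-6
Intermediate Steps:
D(m) = -1/28 (D(m) = 1/(-28) = -1/28)
f(z, G) = -10 + 4*G*z (f(z, G) = -10 + 2*((2*G)*z) = -10 + 2*(2*G*z) = -10 + 4*G*z)
h = 1/16882 ≈ 5.9235e-5
W = -7/3241344 (W = 1/(16882*(-10 + 4*(-1/28)*122)) = 1/(16882*(-10 - 122/7)) = 1/(16882*(-192/7)) = (1/16882)*(-7/192) = -7/3241344 ≈ -2.1596e-6)
-W = -1*(-7/3241344) = 7/3241344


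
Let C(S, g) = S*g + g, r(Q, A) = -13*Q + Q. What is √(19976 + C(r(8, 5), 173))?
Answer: √3541 ≈ 59.506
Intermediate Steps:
r(Q, A) = -12*Q
C(S, g) = g + S*g
√(19976 + C(r(8, 5), 173)) = √(19976 + 173*(1 - 12*8)) = √(19976 + 173*(1 - 96)) = √(19976 + 173*(-95)) = √(19976 - 16435) = √3541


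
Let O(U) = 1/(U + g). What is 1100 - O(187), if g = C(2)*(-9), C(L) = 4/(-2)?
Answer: 225499/205 ≈ 1100.0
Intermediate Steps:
C(L) = -2 (C(L) = 4*(-½) = -2)
g = 18 (g = -2*(-9) = 18)
O(U) = 1/(18 + U) (O(U) = 1/(U + 18) = 1/(18 + U))
1100 - O(187) = 1100 - 1/(18 + 187) = 1100 - 1/205 = 225499/205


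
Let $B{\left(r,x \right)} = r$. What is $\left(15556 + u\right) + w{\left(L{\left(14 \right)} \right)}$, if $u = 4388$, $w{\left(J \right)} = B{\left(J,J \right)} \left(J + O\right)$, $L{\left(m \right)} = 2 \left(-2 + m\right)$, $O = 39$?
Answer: $21456$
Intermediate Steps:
$L{\left(m \right)} = -4 + 2 m$
$w{\left(J \right)} = J \left(39 + J\right)$ ($w{\left(J \right)} = J \left(J + 39\right) = J \left(39 + J\right)$)
$\left(15556 + u\right) + w{\left(L{\left(14 \right)} \right)} = \left(15556 + 4388\right) + \left(-4 + 2 \cdot 14\right) \left(39 + \left(-4 + 2 \cdot 14\right)\right) = 19944 + \left(-4 + 28\right) \left(39 + \left(-4 + 28\right)\right) = 19944 + 24 \left(39 + 24\right) = 19944 + 24 \cdot 63 = 19944 + 1512 = 21456$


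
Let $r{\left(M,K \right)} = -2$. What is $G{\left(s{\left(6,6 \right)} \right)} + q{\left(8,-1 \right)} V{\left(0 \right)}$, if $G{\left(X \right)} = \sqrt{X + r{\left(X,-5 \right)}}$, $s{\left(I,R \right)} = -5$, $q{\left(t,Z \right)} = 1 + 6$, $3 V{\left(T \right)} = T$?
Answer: $i \sqrt{7} \approx 2.6458 i$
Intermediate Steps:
$V{\left(T \right)} = \frac{T}{3}$
$q{\left(t,Z \right)} = 7$
$G{\left(X \right)} = \sqrt{-2 + X}$ ($G{\left(X \right)} = \sqrt{X - 2} = \sqrt{-2 + X}$)
$G{\left(s{\left(6,6 \right)} \right)} + q{\left(8,-1 \right)} V{\left(0 \right)} = \sqrt{-2 - 5} + 7 \cdot \frac{1}{3} \cdot 0 = \sqrt{-7} + 7 \cdot 0 = i \sqrt{7} + 0 = i \sqrt{7}$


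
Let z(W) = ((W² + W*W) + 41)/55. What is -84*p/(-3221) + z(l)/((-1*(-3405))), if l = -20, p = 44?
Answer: 694877261/603212775 ≈ 1.1520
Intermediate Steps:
z(W) = 41/55 + 2*W²/55 (z(W) = ((W² + W²) + 41)*(1/55) = (2*W² + 41)*(1/55) = (41 + 2*W²)*(1/55) = 41/55 + 2*W²/55)
-84*p/(-3221) + z(l)/((-1*(-3405))) = -84*44/(-3221) + (41/55 + (2/55)*(-20)²)/((-1*(-3405))) = -3696*(-1/3221) + (41/55 + (2/55)*400)/3405 = 3696/3221 + (41/55 + 160/11)*(1/3405) = 3696/3221 + (841/55)*(1/3405) = 3696/3221 + 841/187275 = 694877261/603212775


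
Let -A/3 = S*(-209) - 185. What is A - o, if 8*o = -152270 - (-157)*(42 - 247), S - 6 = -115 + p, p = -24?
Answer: -478233/8 ≈ -59779.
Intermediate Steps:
S = -133 (S = 6 + (-115 - 24) = 6 - 139 = -133)
o = -184455/8 (o = (-152270 - (-157)*(42 - 247))/8 = (-152270 - (-157)*(-205))/8 = (-152270 - 1*32185)/8 = (-152270 - 32185)/8 = (1/8)*(-184455) = -184455/8 ≈ -23057.)
A = -82836 (A = -3*(-133*(-209) - 185) = -3*(27797 - 185) = -3*27612 = -82836)
A - o = -82836 - 1*(-184455/8) = -82836 + 184455/8 = -478233/8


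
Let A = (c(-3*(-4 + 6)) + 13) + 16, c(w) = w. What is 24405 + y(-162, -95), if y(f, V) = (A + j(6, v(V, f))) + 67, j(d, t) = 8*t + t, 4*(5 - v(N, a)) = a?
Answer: 49809/2 ≈ 24905.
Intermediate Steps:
v(N, a) = 5 - a/4
j(d, t) = 9*t
A = 23 (A = (-3*(-4 + 6) + 13) + 16 = (-3*2 + 13) + 16 = (-6 + 13) + 16 = 7 + 16 = 23)
y(f, V) = 135 - 9*f/4 (y(f, V) = (23 + 9*(5 - f/4)) + 67 = (23 + (45 - 9*f/4)) + 67 = (68 - 9*f/4) + 67 = 135 - 9*f/4)
24405 + y(-162, -95) = 24405 + (135 - 9/4*(-162)) = 24405 + (135 + 729/2) = 24405 + 999/2 = 49809/2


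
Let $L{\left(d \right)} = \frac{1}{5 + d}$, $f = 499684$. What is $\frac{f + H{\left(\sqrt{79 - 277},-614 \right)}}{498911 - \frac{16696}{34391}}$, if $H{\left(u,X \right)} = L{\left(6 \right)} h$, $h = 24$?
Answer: $\frac{189031782268}{188738346555} \approx 1.0016$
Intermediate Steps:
$H{\left(u,X \right)} = \frac{24}{11}$ ($H{\left(u,X \right)} = \frac{1}{5 + 6} \cdot 24 = \frac{1}{11} \cdot 24 = \frac{24}{11}$)
$\frac{f + H{\left(\sqrt{79 - 277},-614 \right)}}{498911 - \frac{16696}{34391}} = \frac{499684 + \frac{24}{11}}{498911 - \frac{16696}{34391}} = \frac{5496548}{11 \left(498911 - \frac{16696}{34391}\right)} = \frac{5496548}{11 \cdot \frac{17158031505}{34391}} = \frac{5496548}{11} \cdot \frac{34391}{17158031505} = \frac{189031782268}{188738346555}$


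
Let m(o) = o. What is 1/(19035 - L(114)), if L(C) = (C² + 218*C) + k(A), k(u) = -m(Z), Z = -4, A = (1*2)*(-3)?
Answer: -1/18817 ≈ -5.3143e-5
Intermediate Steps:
A = -6 (A = 2*(-3) = -6)
k(u) = 4 (k(u) = -1*(-4) = 4)
L(C) = 4 + C² + 218*C (L(C) = (C² + 218*C) + 4 = 4 + C² + 218*C)
1/(19035 - L(114)) = 1/(19035 - (4 + 114² + 218*114)) = 1/(19035 - (4 + 12996 + 24852)) = 1/(19035 - 1*37852) = 1/(19035 - 37852) = 1/(-18817) = -1/18817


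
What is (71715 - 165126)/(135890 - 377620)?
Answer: 93411/241730 ≈ 0.38643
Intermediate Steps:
(71715 - 165126)/(135890 - 377620) = -93411/(-241730) = -93411*(-1/241730) = 93411/241730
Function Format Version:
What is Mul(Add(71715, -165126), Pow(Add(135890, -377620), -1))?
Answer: Rational(93411, 241730) ≈ 0.38643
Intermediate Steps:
Mul(Add(71715, -165126), Pow(Add(135890, -377620), -1)) = Mul(-93411, Pow(-241730, -1)) = Mul(-93411, Rational(-1, 241730)) = Rational(93411, 241730)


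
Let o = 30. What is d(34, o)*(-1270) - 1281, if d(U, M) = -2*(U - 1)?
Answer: 82539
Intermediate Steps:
d(U, M) = 2 - 2*U (d(U, M) = -2*(-1 + U) = 2 - 2*U)
d(34, o)*(-1270) - 1281 = (2 - 2*34)*(-1270) - 1281 = (2 - 68)*(-1270) - 1281 = -66*(-1270) - 1281 = 83820 - 1281 = 82539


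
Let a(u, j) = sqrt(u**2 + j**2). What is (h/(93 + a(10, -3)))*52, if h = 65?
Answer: 15717/427 - 169*sqrt(109)/427 ≈ 32.676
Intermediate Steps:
a(u, j) = sqrt(j**2 + u**2)
(h/(93 + a(10, -3)))*52 = (65/(93 + sqrt((-3)**2 + 10**2)))*52 = (65/(93 + sqrt(9 + 100)))*52 = (65/(93 + sqrt(109)))*52 = 3380/(93 + sqrt(109))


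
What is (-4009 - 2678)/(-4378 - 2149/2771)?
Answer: 6176559/4044529 ≈ 1.5271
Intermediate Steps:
(-4009 - 2678)/(-4378 - 2149/2771) = -6687/(-4378 - 2149*1/2771) = -6687/(-4378 - 2149/2771) = -6687/(-12133587/2771) = -6687*(-2771/12133587) = 6176559/4044529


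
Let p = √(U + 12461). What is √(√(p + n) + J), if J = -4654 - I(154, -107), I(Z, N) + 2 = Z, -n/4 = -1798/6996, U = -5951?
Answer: √(-14701558806 + 1749*√1749*√(1798 + 1749*√6510))/1749 ≈ 69.26*I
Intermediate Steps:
n = 1798/1749 (n = -(-7192)/6996 = -4*(-899/3498) = 1798/1749 ≈ 1.0280)
I(Z, N) = -2 + Z
J = -4806 (J = -4654 - (-2 + 154) = -4654 - 1*152 = -4654 - 152 = -4806)
p = √6510 (p = √(-5951 + 12461) = √6510 ≈ 80.685)
√(√(p + n) + J) = √(√(√6510 + 1798/1749) - 4806) = √(√(1798/1749 + √6510) - 4806) = √(-4806 + √(1798/1749 + √6510))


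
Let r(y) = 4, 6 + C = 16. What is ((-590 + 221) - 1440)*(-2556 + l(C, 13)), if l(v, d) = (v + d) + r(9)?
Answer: 4574961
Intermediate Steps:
C = 10 (C = -6 + 16 = 10)
l(v, d) = 4 + d + v (l(v, d) = (v + d) + 4 = (d + v) + 4 = 4 + d + v)
((-590 + 221) - 1440)*(-2556 + l(C, 13)) = ((-590 + 221) - 1440)*(-2556 + (4 + 13 + 10)) = (-369 - 1440)*(-2556 + 27) = -1809*(-2529) = 4574961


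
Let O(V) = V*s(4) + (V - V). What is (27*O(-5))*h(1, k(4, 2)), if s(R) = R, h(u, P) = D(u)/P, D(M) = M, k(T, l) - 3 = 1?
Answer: -135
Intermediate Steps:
k(T, l) = 4 (k(T, l) = 3 + 1 = 4)
h(u, P) = u/P
O(V) = 4*V (O(V) = V*4 + (V - V) = 4*V + 0 = 4*V)
(27*O(-5))*h(1, k(4, 2)) = (27*(4*(-5)))*(1/4) = (27*(-20))*(1*(¼)) = -540*¼ = -135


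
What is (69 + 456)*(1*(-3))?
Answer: -1575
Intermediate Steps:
(69 + 456)*(1*(-3)) = 525*(-3) = -1575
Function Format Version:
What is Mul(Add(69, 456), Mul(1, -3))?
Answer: -1575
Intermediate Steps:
Mul(Add(69, 456), Mul(1, -3)) = Mul(525, -3) = -1575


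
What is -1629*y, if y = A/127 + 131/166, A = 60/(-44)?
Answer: -294062193/231902 ≈ -1268.0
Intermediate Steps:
A = -15/11 (A = 60*(-1/44) = -15/11 ≈ -1.3636)
y = 180517/231902 (y = -15/11/127 + 131/166 = -15/11*1/127 + 131*(1/166) = -15/1397 + 131/166 = 180517/231902 ≈ 0.77842)
-1629*y = -1629*180517/231902 = -294062193/231902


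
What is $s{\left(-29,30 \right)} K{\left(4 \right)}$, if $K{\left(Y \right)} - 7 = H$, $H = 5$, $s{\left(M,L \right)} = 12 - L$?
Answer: $-216$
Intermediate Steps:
$K{\left(Y \right)} = 12$ ($K{\left(Y \right)} = 7 + 5 = 12$)
$s{\left(-29,30 \right)} K{\left(4 \right)} = \left(12 - 30\right) 12 = \left(-18\right) 12 = -216$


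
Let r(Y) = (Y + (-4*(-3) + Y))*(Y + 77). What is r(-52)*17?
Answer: -39100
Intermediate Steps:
r(Y) = (12 + 2*Y)*(77 + Y) (r(Y) = (Y + (12 + Y))*(77 + Y) = (12 + 2*Y)*(77 + Y))
r(-52)*17 = (924 + 2*(-52)² + 166*(-52))*17 = (924 + 2*2704 - 8632)*17 = (924 + 5408 - 8632)*17 = -2300*17 = -39100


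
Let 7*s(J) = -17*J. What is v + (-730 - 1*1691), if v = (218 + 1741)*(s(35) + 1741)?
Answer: 3241683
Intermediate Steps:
s(J) = -17*J/7 (s(J) = (-17*J)/7 = -17*J/7)
v = 3244104 (v = (218 + 1741)*(-17/7*35 + 1741) = 1959*(-85 + 1741) = 1959*1656 = 3244104)
v + (-730 - 1*1691) = 3244104 + (-730 - 1*1691) = 3244104 + (-730 - 1691) = 3244104 - 2421 = 3241683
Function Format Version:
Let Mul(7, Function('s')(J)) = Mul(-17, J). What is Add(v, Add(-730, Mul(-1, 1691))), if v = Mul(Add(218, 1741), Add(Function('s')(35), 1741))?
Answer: 3241683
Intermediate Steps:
Function('s')(J) = Mul(Rational(-17, 7), J) (Function('s')(J) = Mul(Rational(1, 7), Mul(-17, J)) = Mul(Rational(-17, 7), J))
v = 3244104 (v = Mul(Add(218, 1741), Add(Mul(Rational(-17, 7), 35), 1741)) = Mul(1959, Add(-85, 1741)) = Mul(1959, 1656) = 3244104)
Add(v, Add(-730, Mul(-1, 1691))) = Add(3244104, Add(-730, Mul(-1, 1691))) = Add(3244104, Add(-730, -1691)) = Add(3244104, -2421) = 3241683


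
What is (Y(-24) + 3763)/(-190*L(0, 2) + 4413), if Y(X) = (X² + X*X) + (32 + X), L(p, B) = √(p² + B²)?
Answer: 4923/4033 ≈ 1.2207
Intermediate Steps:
L(p, B) = √(B² + p²)
Y(X) = 32 + X + 2*X² (Y(X) = (X² + X²) + (32 + X) = 2*X² + (32 + X) = 32 + X + 2*X²)
(Y(-24) + 3763)/(-190*L(0, 2) + 4413) = ((32 - 24 + 2*(-24)²) + 3763)/(-190*√(2² + 0²) + 4413) = ((32 - 24 + 2*576) + 3763)/(-190*√(4 + 0) + 4413) = ((32 - 24 + 1152) + 3763)/(-190*√4 + 4413) = (1160 + 3763)/(-190*2 + 4413) = 4923/(-380 + 4413) = 4923/4033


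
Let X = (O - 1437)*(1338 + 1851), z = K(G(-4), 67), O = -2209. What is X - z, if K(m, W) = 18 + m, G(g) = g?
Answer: -11627108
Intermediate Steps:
z = 14 (z = 18 - 4 = 14)
X = -11627094 (X = (-2209 - 1437)*(1338 + 1851) = -3646*3189 = -11627094)
X - z = -11627094 - 1*14 = -11627094 - 14 = -11627108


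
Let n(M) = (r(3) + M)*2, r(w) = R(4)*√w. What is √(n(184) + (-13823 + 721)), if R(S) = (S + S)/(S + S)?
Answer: √(-12734 + 2*√3) ≈ 112.83*I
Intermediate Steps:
R(S) = 1 (R(S) = (2*S)/((2*S)) = (2*S)*(1/(2*S)) = 1)
r(w) = √w (r(w) = 1*√w = √w)
n(M) = 2*M + 2*√3 (n(M) = (√3 + M)*2 = (M + √3)*2 = 2*M + 2*√3)
√(n(184) + (-13823 + 721)) = √((2*184 + 2*√3) + (-13823 + 721)) = √((368 + 2*√3) - 13102) = √(-12734 + 2*√3)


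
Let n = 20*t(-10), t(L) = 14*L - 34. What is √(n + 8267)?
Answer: √4787 ≈ 69.188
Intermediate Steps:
t(L) = -34 + 14*L
n = -3480 (n = 20*(-34 + 14*(-10)) = 20*(-34 - 140) = 20*(-174) = -3480)
√(n + 8267) = √(-3480 + 8267) = √4787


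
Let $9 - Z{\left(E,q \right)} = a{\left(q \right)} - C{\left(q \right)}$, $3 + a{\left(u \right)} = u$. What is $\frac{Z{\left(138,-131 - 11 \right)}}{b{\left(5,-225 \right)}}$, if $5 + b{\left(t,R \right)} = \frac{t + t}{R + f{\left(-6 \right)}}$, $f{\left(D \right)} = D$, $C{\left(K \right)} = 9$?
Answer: $- \frac{37653}{1165} \approx -32.32$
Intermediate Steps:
$a{\left(u \right)} = -3 + u$
$b{\left(t,R \right)} = -5 + \frac{2 t}{-6 + R}$ ($b{\left(t,R \right)} = -5 + \frac{t + t}{R - 6} = -5 + \frac{2 t}{-6 + R}$)
$Z{\left(E,q \right)} = 21 - q$ ($Z{\left(E,q \right)} = 9 - \left(\left(-3 + q\right) - 9\right) = 9 - \left(-12 + q\right) = 21 - q$)
$\frac{Z{\left(138,-131 - 11 \right)}}{b{\left(5,-225 \right)}} = \frac{21 - \left(-131 - 11\right)}{\frac{1}{-6 - 225} \left(30 - -1125 + 2 \cdot 5\right)} = \frac{21 - \left(-131 - 11\right)}{\frac{1}{-231} \left(30 + 1125 + 10\right)} = \frac{21 - -142}{\left(- \frac{1}{231}\right) 1165} = \frac{21 + 142}{- \frac{1165}{231}} = 163 \left(- \frac{231}{1165}\right) = - \frac{37653}{1165}$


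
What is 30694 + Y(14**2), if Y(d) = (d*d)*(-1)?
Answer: -7722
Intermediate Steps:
Y(d) = -d**2 (Y(d) = d**2*(-1) = -d**2)
30694 + Y(14**2) = 30694 - (14**2)**2 = 30694 - 1*196**2 = 30694 - 1*38416 = 30694 - 38416 = -7722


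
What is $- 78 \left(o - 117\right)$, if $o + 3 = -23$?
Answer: $11154$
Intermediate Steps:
$o = -26$ ($o = -3 - 23 = -26$)
$- 78 \left(o - 117\right) = - 78 \left(-26 - 117\right) = \left(-78\right) \left(-143\right) = 11154$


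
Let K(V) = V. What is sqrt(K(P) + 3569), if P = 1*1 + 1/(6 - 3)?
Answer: sqrt(32133)/3 ≈ 59.752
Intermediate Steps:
P = 4/3 (P = 1 + 1/3 = 4/3 ≈ 1.3333)
sqrt(K(P) + 3569) = sqrt(4/3 + 3569) = sqrt(10711/3) = sqrt(32133)/3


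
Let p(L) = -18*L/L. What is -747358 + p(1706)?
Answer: -747376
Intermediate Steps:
p(L) = -18 (p(L) = -18*1 = -18)
-747358 + p(1706) = -747358 - 18 = -747376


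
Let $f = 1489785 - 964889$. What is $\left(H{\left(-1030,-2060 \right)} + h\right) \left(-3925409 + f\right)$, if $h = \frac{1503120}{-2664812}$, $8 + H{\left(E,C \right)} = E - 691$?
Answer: $\frac{3918209707313471}{666203} \approx 5.8814 \cdot 10^{9}$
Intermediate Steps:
$H{\left(E,C \right)} = -699 + E$ ($H{\left(E,C \right)} = -8 + \left(E - 691\right) = -8 + \left(-691 + E\right) = -699 + E$)
$f = 524896$
$h = - \frac{375780}{666203}$ ($h = 1503120 \left(- \frac{1}{2664812}\right) = - \frac{375780}{666203} \approx -0.56406$)
$\left(H{\left(-1030,-2060 \right)} + h\right) \left(-3925409 + f\right) = \left(\left(-699 - 1030\right) - \frac{375780}{666203}\right) \left(-3925409 + 524896\right) = \left(-1729 - \frac{375780}{666203}\right) \left(-3400513\right) = \left(- \frac{1152240767}{666203}\right) \left(-3400513\right) = \frac{3918209707313471}{666203}$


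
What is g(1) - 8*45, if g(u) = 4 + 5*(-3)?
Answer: -371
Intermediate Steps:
g(u) = -11 (g(u) = 4 - 15 = -11)
g(1) - 8*45 = -11 - 8*45 = -11 - 360 = -371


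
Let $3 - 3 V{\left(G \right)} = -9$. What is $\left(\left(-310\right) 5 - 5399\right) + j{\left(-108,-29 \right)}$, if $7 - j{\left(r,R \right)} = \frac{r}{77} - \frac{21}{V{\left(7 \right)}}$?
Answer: $- \frac{2136087}{308} \approx -6935.3$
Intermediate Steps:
$V{\left(G \right)} = 4$ ($V{\left(G \right)} = 1 - -3 = 1 + 3 = 4$)
$j{\left(r,R \right)} = \frac{49}{4} - \frac{r}{77}$ ($j{\left(r,R \right)} = 7 - \left(\frac{r}{77} - \frac{21}{4}\right) = 7 - \left(- \frac{21}{4} + \frac{r}{77}\right) = \frac{49}{4} - \frac{r}{77}$)
$\left(\left(-310\right) 5 - 5399\right) + j{\left(-108,-29 \right)} = \left(\left(-310\right) 5 - 5399\right) + \left(\frac{49}{4} - - \frac{108}{77}\right) = \left(-1550 - 5399\right) + \left(\frac{49}{4} + \frac{108}{77}\right) = -6949 + \frac{4205}{308} = - \frac{2136087}{308}$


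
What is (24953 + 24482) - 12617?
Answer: 36818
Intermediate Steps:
(24953 + 24482) - 12617 = 49435 - 12617 = 36818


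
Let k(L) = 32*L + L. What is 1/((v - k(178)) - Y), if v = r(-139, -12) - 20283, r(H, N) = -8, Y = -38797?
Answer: 1/12632 ≈ 7.9164e-5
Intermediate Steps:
k(L) = 33*L
v = -20291 (v = -8 - 20283 = -20291)
1/((v - k(178)) - Y) = 1/((-20291 - 33*178) - 1*(-38797)) = 1/((-20291 - 1*5874) + 38797) = 1/((-20291 - 5874) + 38797) = 1/(-26165 + 38797) = 1/12632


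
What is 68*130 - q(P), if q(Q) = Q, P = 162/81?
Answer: 8838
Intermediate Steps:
P = 2 (P = 162*(1/81) = 2)
68*130 - q(P) = 68*130 - 1*2 = 8840 - 2 = 8838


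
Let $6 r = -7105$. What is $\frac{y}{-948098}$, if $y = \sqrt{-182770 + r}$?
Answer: $- \frac{35 i \sqrt{5406}}{5688588} \approx - 0.00045238 i$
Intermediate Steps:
$r = - \frac{7105}{6}$ ($r = \frac{1}{6} \left(-7105\right) = - \frac{7105}{6} \approx -1184.2$)
$y = \frac{35 i \sqrt{5406}}{6}$ ($y = \sqrt{-182770 - \frac{7105}{6}} = \sqrt{- \frac{1103725}{6}} = \frac{35 i \sqrt{5406}}{6} \approx 428.9 i$)
$\frac{y}{-948098} = \frac{\frac{35}{6} i \sqrt{5406}}{-948098} = \frac{35 i \sqrt{5406}}{6} \left(- \frac{1}{948098}\right) = - \frac{35 i \sqrt{5406}}{5688588}$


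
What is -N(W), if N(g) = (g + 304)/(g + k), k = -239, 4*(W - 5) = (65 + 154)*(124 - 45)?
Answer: -6179/5455 ≈ -1.1327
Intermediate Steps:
W = 17321/4 (W = 5 + ((65 + 154)*(124 - 45))/4 = 5 + (219*79)/4 = 5 + (¼)*17301 = 5 + 17301/4 = 17321/4 ≈ 4330.3)
N(g) = (304 + g)/(-239 + g) (N(g) = (g + 304)/(g - 239) = (304 + g)/(-239 + g))
-N(W) = -(304 + 17321/4)/(-239 + 17321/4) = -18537/(16365/4*4) = -4*18537/(16365*4) = -1*6179/5455 = -6179/5455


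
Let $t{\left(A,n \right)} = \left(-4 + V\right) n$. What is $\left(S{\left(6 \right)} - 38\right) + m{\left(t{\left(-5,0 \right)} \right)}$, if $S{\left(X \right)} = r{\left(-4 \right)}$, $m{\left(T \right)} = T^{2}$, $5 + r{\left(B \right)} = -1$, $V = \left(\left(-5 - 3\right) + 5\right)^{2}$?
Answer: $-44$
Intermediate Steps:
$V = 9$ ($V = \left(\left(-5 - 3\right) + 5\right)^{2} = \left(-8 + 5\right)^{2} = \left(-3\right)^{2} = 9$)
$r{\left(B \right)} = -6$ ($r{\left(B \right)} = -5 - 1 = -6$)
$t{\left(A,n \right)} = 5 n$ ($t{\left(A,n \right)} = \left(-4 + 9\right) n = 5 n$)
$S{\left(X \right)} = -6$
$\left(S{\left(6 \right)} - 38\right) + m{\left(t{\left(-5,0 \right)} \right)} = \left(-6 - 38\right) + \left(5 \cdot 0\right)^{2} = -44 + 0^{2} = -44 + 0 = -44$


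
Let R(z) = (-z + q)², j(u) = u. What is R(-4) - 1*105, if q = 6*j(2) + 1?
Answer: 184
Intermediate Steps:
q = 13 (q = 6*2 + 1 = 12 + 1 = 13)
R(z) = (13 - z)² (R(z) = (-z + 13)² = (13 - z)²)
R(-4) - 1*105 = (-13 - 4)² - 1*105 = (-17)² - 105 = 289 - 105 = 184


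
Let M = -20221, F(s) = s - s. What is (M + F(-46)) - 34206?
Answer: -54427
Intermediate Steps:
F(s) = 0
(M + F(-46)) - 34206 = (-20221 + 0) - 34206 = -20221 - 34206 = -54427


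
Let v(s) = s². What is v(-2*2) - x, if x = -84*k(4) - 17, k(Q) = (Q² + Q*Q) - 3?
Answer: 2469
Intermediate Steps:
k(Q) = -3 + 2*Q² (k(Q) = (Q² + Q²) - 3 = 2*Q² - 3 = -3 + 2*Q²)
x = -2453 (x = -84*(-3 + 2*4²) - 17 = -84*(-3 + 2*16) - 17 = -84*(-3 + 32) - 17 = -84*29 - 17 = -2436 - 17 = -2453)
v(-2*2) - x = (-2*2)² - 1*(-2453) = (-4)² + 2453 = 16 + 2453 = 2469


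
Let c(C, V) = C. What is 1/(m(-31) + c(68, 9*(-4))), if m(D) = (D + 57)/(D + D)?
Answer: 31/2095 ≈ 0.014797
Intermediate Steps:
m(D) = (57 + D)/(2*D) (m(D) = (57 + D)/((2*D)) = (57 + D)*(1/(2*D)) = (57 + D)/(2*D))
1/(m(-31) + c(68, 9*(-4))) = 1/((½)*(57 - 31)/(-31) + 68) = 1/((½)*(-1/31)*26 + 68) = 1/(-13/31 + 68) = 1/(2095/31) = 31/2095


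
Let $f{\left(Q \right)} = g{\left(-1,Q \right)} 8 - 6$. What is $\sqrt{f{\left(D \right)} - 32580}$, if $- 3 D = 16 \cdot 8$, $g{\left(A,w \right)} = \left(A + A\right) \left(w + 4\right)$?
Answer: $\frac{i \sqrt{287706}}{3} \approx 178.79 i$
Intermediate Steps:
$g{\left(A,w \right)} = 2 A \left(4 + w\right)$
$D = - \frac{128}{3}$ ($D = - \frac{16 \cdot 8}{3} = \left(- \frac{1}{3}\right) 128 = - \frac{128}{3} \approx -42.667$)
$f{\left(Q \right)} = -70 - 16 Q$ ($f{\left(Q \right)} = 2 \left(-1\right) \left(4 + Q\right) 8 - 6 = \left(-8 - 2 Q\right) 8 - 6 = \left(-64 - 16 Q\right) - 6 = -70 - 16 Q$)
$\sqrt{f{\left(D \right)} - 32580} = \sqrt{\left(-70 - - \frac{2048}{3}\right) - 32580} = \sqrt{\left(-70 + \frac{2048}{3}\right) - 32580} = \sqrt{\frac{1838}{3} - 32580} = \sqrt{- \frac{95902}{3}} = \frac{i \sqrt{287706}}{3}$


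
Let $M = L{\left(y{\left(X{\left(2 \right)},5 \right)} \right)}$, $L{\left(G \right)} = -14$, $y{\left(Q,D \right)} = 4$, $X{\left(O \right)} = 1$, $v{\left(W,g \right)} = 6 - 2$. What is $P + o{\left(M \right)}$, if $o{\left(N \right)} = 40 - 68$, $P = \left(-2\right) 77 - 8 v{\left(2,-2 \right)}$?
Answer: $-214$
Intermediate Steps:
$v{\left(W,g \right)} = 4$ ($v{\left(W,g \right)} = 6 - 2 = 4$)
$M = -14$
$P = -186$ ($P = \left(-2\right) 77 - 32 = -154 - 32 = -186$)
$o{\left(N \right)} = -28$ ($o{\left(N \right)} = 40 - 68 = -28$)
$P + o{\left(M \right)} = -186 - 28 = -214$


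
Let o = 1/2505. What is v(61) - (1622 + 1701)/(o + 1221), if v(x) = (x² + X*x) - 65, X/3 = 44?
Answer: 35801834933/3058606 ≈ 11705.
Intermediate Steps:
X = 132 (X = 3*44 = 132)
v(x) = -65 + x² + 132*x (v(x) = (x² + 132*x) - 65 = -65 + x² + 132*x)
o = 1/2505 ≈ 0.00039920
v(61) - (1622 + 1701)/(o + 1221) = (-65 + 61² + 132*61) - (1622 + 1701)/(1/2505 + 1221) = (-65 + 3721 + 8052) - 3323/3058606/2505 = 11708 - 3323*2505/3058606 = 11708 - 1*8324115/3058606 = 11708 - 8324115/3058606 = 35801834933/3058606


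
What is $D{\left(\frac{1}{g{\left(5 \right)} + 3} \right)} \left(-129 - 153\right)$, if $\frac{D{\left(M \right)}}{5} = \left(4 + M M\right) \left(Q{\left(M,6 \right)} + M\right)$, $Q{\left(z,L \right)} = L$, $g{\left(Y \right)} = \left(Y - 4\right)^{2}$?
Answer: $- \frac{1145625}{32} \approx -35801.0$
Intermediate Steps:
$g{\left(Y \right)} = \left(-4 + Y\right)^{2}$
$D{\left(M \right)} = 5 \left(4 + M^{2}\right) \left(6 + M\right)$ ($D{\left(M \right)} = 5 \left(4 + M M\right) \left(6 + M\right) = 5 \left(4 + M^{2}\right) \left(6 + M\right)$)
$D{\left(\frac{1}{g{\left(5 \right)} + 3} \right)} \left(-129 - 153\right) = \left(120 + 5 \left(\frac{1}{\left(-4 + 5\right)^{2} + 3}\right)^{3} + \frac{20}{\left(-4 + 5\right)^{2} + 3} + 30 \left(\frac{1}{\left(-4 + 5\right)^{2} + 3}\right)^{2}\right) \left(-129 - 153\right) = \left(120 + 5 \left(\frac{1}{1^{2} + 3}\right)^{3} + \frac{20}{1^{2} + 3} + 30 \left(\frac{1}{1^{2} + 3}\right)^{2}\right) \left(-282\right) = \left(120 + 5 \left(\frac{1}{1 + 3}\right)^{3} + \frac{20}{1 + 3} + 30 \left(\frac{1}{1 + 3}\right)^{2}\right) \left(-282\right) = \left(120 + 5 \left(\frac{1}{4}\right)^{3} + \frac{20}{4} + 30 \left(\frac{1}{4}\right)^{2}\right) \left(-282\right) = \left(120 + \frac{5}{64} + 20 \cdot \frac{1}{4} + \frac{30}{16}\right) \left(-282\right) = \left(120 + 5 \cdot \frac{1}{64} + 5 + 30 \cdot \frac{1}{16}\right) \left(-282\right) = \left(120 + \frac{5}{64} + 5 + \frac{15}{8}\right) \left(-282\right) = \frac{8125}{64} \left(-282\right) = - \frac{1145625}{32}$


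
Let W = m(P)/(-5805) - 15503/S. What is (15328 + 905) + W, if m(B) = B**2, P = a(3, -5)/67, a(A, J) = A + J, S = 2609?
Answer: 1103229061815694/67987004805 ≈ 16227.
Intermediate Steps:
P = -2/67 (P = (3 - 5)/67 = -2*1/67 = -2/67 ≈ -0.029851)
W = -403987183871/67987004805 (W = (-2/67)**2/(-5805) - 15503/2609 = (4/4489)*(-1/5805) - 15503*1/2609 = -4/26058645 - 15503/2609 = -403987183871/67987004805 ≈ -5.9421)
(15328 + 905) + W = (15328 + 905) - 403987183871/67987004805 = 16233 - 403987183871/67987004805 = 1103229061815694/67987004805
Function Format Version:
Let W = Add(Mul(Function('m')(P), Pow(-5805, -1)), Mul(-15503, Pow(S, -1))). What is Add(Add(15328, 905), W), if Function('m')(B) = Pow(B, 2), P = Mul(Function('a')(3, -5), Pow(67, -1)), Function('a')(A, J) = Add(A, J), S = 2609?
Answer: Rational(1103229061815694, 67987004805) ≈ 16227.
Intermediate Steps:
P = Rational(-2, 67) (P = Mul(Add(3, -5), Pow(67, -1)) = Mul(-2, Rational(1, 67)) = Rational(-2, 67) ≈ -0.029851)
W = Rational(-403987183871, 67987004805) (W = Add(Mul(Pow(Rational(-2, 67), 2), Pow(-5805, -1)), Mul(-15503, Pow(2609, -1))) = Add(Mul(Rational(4, 4489), Rational(-1, 5805)), Mul(-15503, Rational(1, 2609))) = Add(Rational(-4, 26058645), Rational(-15503, 2609)) = Rational(-403987183871, 67987004805) ≈ -5.9421)
Add(Add(15328, 905), W) = Add(Add(15328, 905), Rational(-403987183871, 67987004805)) = Add(16233, Rational(-403987183871, 67987004805)) = Rational(1103229061815694, 67987004805)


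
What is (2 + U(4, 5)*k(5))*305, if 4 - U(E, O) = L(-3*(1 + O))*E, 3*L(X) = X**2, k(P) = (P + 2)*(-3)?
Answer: 2741950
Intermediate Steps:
k(P) = -6 - 3*P (k(P) = (2 + P)*(-3) = -6 - 3*P)
L(X) = X**2/3
U(E, O) = 4 - E*(-3 - 3*O)**2/3 (U(E, O) = 4 - (-3*(1 + O))**2/3*E = 4 - (-3 - 3*O)**2/3*E = 4 - E*(-3 - 3*O)**2/3)
(2 + U(4, 5)*k(5))*305 = (2 + (4 - 3*4*(1 + 5)**2)*(-6 - 3*5))*305 = (2 + (4 - 3*4*6**2)*(-6 - 15))*305 = (2 + (4 - 3*4*36)*(-21))*305 = (2 + (4 - 432)*(-21))*305 = (2 - 428*(-21))*305 = (2 + 8988)*305 = 8990*305 = 2741950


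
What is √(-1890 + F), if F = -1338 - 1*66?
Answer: 3*I*√366 ≈ 57.393*I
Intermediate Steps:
F = -1404 (F = -1338 - 66 = -1404)
√(-1890 + F) = √(-1890 - 1404) = √(-3294) = 3*I*√366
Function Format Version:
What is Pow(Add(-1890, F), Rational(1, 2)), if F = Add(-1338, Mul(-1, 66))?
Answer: Mul(3, I, Pow(366, Rational(1, 2))) ≈ Mul(57.393, I)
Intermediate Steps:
F = -1404 (F = Add(-1338, -66) = -1404)
Pow(Add(-1890, F), Rational(1, 2)) = Pow(Add(-1890, -1404), Rational(1, 2)) = Pow(-3294, Rational(1, 2)) = Mul(3, I, Pow(366, Rational(1, 2)))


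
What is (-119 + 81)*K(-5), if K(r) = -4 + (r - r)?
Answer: 152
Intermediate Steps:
K(r) = -4 (K(r) = -4 + 0 = -4)
(-119 + 81)*K(-5) = (-119 + 81)*(-4) = -38*(-4) = 152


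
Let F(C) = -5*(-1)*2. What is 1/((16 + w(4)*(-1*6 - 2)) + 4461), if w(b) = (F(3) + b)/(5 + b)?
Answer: 9/40181 ≈ 0.00022399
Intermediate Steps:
F(C) = 10 (F(C) = 5*2 = 10)
w(b) = (10 + b)/(5 + b)
1/((16 + w(4)*(-1*6 - 2)) + 4461) = 1/((16 + ((10 + 4)/(5 + 4))*(-1*6 - 2)) + 4461) = 1/((16 + (14/9)*(-6 - 2)) + 4461) = 1/((16 + ((⅑)*14)*(-8)) + 4461) = 1/((16 + (14/9)*(-8)) + 4461) = 1/((16 - 112/9) + 4461) = 1/(32/9 + 4461) = 1/(40181/9) = 9/40181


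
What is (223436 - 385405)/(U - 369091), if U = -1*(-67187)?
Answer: 161969/301904 ≈ 0.53649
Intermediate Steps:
U = 67187
(223436 - 385405)/(U - 369091) = (223436 - 385405)/(67187 - 369091) = -161969/(-301904) = -161969*(-1/301904) = 161969/301904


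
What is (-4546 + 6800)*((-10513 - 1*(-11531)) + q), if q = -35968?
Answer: -78777300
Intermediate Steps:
(-4546 + 6800)*((-10513 - 1*(-11531)) + q) = (-4546 + 6800)*((-10513 - 1*(-11531)) - 35968) = 2254*((-10513 + 11531) - 35968) = 2254*(1018 - 35968) = 2254*(-34950) = -78777300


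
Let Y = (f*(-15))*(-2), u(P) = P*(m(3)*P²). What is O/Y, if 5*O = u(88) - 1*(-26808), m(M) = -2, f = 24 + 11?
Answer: -668068/2625 ≈ -254.50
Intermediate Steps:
f = 35
u(P) = -2*P³ (u(P) = P*(-2*P²) = -2*P³)
Y = 1050 (Y = (35*(-15))*(-2) = -525*(-2) = 1050)
O = -1336136/5 (O = (-2*88³ - 1*(-26808))/5 = (-2*681472 + 26808)/5 = (-1362944 + 26808)/5 = (⅕)*(-1336136) = -1336136/5 ≈ -2.6723e+5)
O/Y = -1336136/5/1050 = -1336136/5*1/1050 = -668068/2625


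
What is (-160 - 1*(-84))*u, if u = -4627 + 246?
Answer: 332956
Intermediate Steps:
u = -4381
(-160 - 1*(-84))*u = (-160 - 1*(-84))*(-4381) = (-160 + 84)*(-4381) = -76*(-4381) = 332956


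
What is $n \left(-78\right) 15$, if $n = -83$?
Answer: $97110$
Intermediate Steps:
$n \left(-78\right) 15 = \left(-83\right) \left(-78\right) 15 = 6474 \cdot 15 = 97110$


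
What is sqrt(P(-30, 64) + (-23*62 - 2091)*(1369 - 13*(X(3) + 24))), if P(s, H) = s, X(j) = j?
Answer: 4*I*sqrt(223771) ≈ 1892.2*I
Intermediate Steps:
sqrt(P(-30, 64) + (-23*62 - 2091)*(1369 - 13*(X(3) + 24))) = sqrt(-30 + (-23*62 - 2091)*(1369 - 13*(3 + 24))) = sqrt(-30 + (-1426 - 2091)*(1369 - 13*27)) = sqrt(-30 - 3517*(1369 - 351)) = sqrt(-30 - 3517*1018) = sqrt(-30 - 3580306) = sqrt(-3580336) = 4*I*sqrt(223771)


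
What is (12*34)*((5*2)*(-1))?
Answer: -4080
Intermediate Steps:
(12*34)*((5*2)*(-1)) = 408*(10*(-1)) = 408*(-10) = -4080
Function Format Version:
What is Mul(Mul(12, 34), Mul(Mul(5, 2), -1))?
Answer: -4080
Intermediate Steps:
Mul(Mul(12, 34), Mul(Mul(5, 2), -1)) = Mul(408, Mul(10, -1)) = Mul(408, -10) = -4080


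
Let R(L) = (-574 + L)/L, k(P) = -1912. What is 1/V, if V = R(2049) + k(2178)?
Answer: -2049/3916213 ≈ -0.00052321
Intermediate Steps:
R(L) = (-574 + L)/L
V = -3916213/2049 (V = (-574 + 2049)/2049 - 1912 = (1/2049)*1475 - 1912 = 1475/2049 - 1912 = -3916213/2049 ≈ -1911.3)
1/V = 1/(-3916213/2049) = -2049/3916213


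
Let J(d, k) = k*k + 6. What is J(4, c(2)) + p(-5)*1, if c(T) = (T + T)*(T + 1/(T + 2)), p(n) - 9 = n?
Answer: 91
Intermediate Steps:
p(n) = 9 + n
c(T) = 2*T*(T + 1/(2 + T)) (c(T) = (2*T)*(T + 1/(2 + T)) = 2*T*(T + 1/(2 + T)))
J(d, k) = 6 + k² (J(d, k) = k² + 6 = 6 + k²)
J(4, c(2)) + p(-5)*1 = (6 + (2*2*(1 + 2² + 2*2)/(2 + 2))²) + (9 - 5)*1 = (6 + (2*2*(1 + 4 + 4)/4)²) + 4*1 = (6 + (2*2*(¼)*9)²) + 4 = (6 + 9²) + 4 = (6 + 81) + 4 = 87 + 4 = 91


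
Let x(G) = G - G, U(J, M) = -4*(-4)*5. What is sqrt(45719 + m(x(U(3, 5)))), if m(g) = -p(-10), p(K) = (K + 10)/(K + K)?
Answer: sqrt(45719) ≈ 213.82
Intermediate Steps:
U(J, M) = 80 (U(J, M) = 16*5 = 80)
p(K) = (10 + K)/(2*K) (p(K) = (10 + K)/((2*K)) = (10 + K)*(1/(2*K)) = (10 + K)/(2*K))
x(G) = 0
m(g) = 0 (m(g) = -(10 - 10)/(2*(-10)) = -(-1)*0/(2*10) = -1*0 = 0)
sqrt(45719 + m(x(U(3, 5)))) = sqrt(45719 + 0) = sqrt(45719)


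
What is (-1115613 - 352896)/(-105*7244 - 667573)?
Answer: 1468509/1428193 ≈ 1.0282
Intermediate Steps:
(-1115613 - 352896)/(-105*7244 - 667573) = -1468509/(-760620 - 667573) = -1468509/(-1428193) = -1468509*(-1/1428193) = 1468509/1428193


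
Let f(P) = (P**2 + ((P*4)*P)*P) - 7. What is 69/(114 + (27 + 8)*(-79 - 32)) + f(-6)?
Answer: -1049618/1257 ≈ -835.02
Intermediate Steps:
f(P) = -7 + P**2 + 4*P**3 (f(P) = (P**2 + ((4*P)*P)*P) - 7 = (P**2 + (4*P**2)*P) - 7 = (P**2 + 4*P**3) - 7 = -7 + P**2 + 4*P**3)
69/(114 + (27 + 8)*(-79 - 32)) + f(-6) = 69/(114 + (27 + 8)*(-79 - 32)) + (-7 + (-6)**2 + 4*(-6)**3) = 69/(114 + 35*(-111)) + (-7 + 36 + 4*(-216)) = 69/(114 - 3885) + (-7 + 36 - 864) = 69/(-3771) - 835 = 69*(-1/3771) - 835 = -23/1257 - 835 = -1049618/1257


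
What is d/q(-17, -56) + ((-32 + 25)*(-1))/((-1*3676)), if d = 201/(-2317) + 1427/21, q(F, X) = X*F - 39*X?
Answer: 197688229/10016335392 ≈ 0.019737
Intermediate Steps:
q(F, X) = -39*X + F*X (q(F, X) = F*X - 39*X = -39*X + F*X)
d = 471734/6951 (d = 201*(-1/2317) + 1427*(1/21) = -201/2317 + 1427/21 = 471734/6951 ≈ 67.866)
d/q(-17, -56) + ((-32 + 25)*(-1))/((-1*3676)) = 471734/(6951*((-56*(-39 - 17)))) + ((-32 + 25)*(-1))/((-1*3676)) = 471734/(6951*((-56*(-56)))) - 7*(-1)/(-3676) = (471734/6951)/3136 + 7*(-1/3676) = (471734/6951)*(1/3136) - 7/3676 = 235867/10899168 - 7/3676 = 197688229/10016335392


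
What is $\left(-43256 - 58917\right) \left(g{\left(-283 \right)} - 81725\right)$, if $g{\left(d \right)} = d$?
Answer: $8379003384$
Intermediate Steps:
$\left(-43256 - 58917\right) \left(g{\left(-283 \right)} - 81725\right) = \left(-43256 - 58917\right) \left(-283 - 81725\right) = - 102173 \left(-283 - 81725\right) = \left(-102173\right) \left(-82008\right) = 8379003384$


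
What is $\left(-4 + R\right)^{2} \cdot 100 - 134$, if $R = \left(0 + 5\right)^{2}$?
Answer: $43966$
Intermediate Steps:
$R = 25$ ($R = 5^{2} = 25$)
$\left(-4 + R\right)^{2} \cdot 100 - 134 = \left(-4 + 25\right)^{2} \cdot 100 - 134 = 21^{2} \cdot 100 - 134 = 441 \cdot 100 - 134 = 44100 - 134 = 43966$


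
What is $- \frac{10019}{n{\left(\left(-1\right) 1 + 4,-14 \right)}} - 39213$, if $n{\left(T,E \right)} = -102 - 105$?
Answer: $- \frac{8107072}{207} \approx -39165.0$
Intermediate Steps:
$n{\left(T,E \right)} = -207$
$- \frac{10019}{n{\left(\left(-1\right) 1 + 4,-14 \right)}} - 39213 = - \frac{10019}{-207} - 39213 = \left(-10019\right) \left(- \frac{1}{207}\right) - 39213 = \frac{10019}{207} - 39213 = - \frac{8107072}{207}$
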